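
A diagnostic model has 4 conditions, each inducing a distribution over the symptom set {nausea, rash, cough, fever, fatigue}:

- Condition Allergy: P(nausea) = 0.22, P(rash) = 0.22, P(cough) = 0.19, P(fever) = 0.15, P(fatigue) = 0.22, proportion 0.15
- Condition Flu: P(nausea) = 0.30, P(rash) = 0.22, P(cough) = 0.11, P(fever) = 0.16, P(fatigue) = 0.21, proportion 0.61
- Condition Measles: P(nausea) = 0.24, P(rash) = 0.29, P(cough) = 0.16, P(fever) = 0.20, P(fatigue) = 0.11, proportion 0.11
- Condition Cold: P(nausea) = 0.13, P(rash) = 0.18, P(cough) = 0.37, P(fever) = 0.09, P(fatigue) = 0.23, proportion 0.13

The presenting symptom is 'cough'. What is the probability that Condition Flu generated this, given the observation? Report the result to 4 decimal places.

0.4160

Apply Bayes' rule: the posterior for each component is proportional to its prior times its likelihood at x.
Categorical probabilities:
  L_Allergy = 0.19
  L_Flu = 0.11
  L_Measles = 0.16
  L_Cold = 0.37
Multiply by the mixture weights:
  P(Z=Allergy)·L_Allergy = 0.15 × 0.19 = 0.0285
  P(Z=Flu)·L_Flu = 0.61 × 0.11 = 0.0671
  P(Z=Measles)·L_Measles = 0.11 × 0.16 = 0.0176
  P(Z=Cold)·L_Cold = 0.13 × 0.37 = 0.0481
Normaliser: 0.0285 + 0.0671 + 0.0176 + 0.0481 = 0.1613
So the posterior for Condition Flu is 0.0671 / 0.1613 ≈ 0.4160.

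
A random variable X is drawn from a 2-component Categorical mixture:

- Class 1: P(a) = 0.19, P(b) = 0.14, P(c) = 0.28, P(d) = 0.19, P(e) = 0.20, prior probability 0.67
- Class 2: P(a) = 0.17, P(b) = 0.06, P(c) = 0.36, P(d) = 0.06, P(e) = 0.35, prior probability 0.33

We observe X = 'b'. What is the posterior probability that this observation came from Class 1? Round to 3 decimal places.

0.826

The responsibility of component k is P(Z=k) f_k(x) divided by Σ_j P(Z=j) f_j(x).
Evaluate each component's likelihood at the observed value:
  L_1 = 0.14
  L_2 = 0.06
Unnormalised posteriors:
  P(Z=1)·L_1 = 0.67 × 0.14 = 0.0938
  P(Z=2)·L_2 = 0.33 × 0.06 = 0.0198
Sum: 0.0938 + 0.0198 = 0.1136
So the posterior for Class 1 is 0.0938 / 0.1136 ≈ 0.826.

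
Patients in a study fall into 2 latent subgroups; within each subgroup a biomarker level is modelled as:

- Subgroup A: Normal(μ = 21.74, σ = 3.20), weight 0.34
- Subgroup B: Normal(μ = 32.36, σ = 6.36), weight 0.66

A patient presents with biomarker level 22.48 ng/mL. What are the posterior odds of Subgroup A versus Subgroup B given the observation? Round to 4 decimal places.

3.3316

Only the two components matter; the odds are (π_i f_i(x)) / (π_j f_j(x)).
Component likelihoods at x = 22.48 ng/mL:
  L_A = (1/(3.20·√(2π)))·exp(−(22.48−21.74)²/(2·3.20²)) = 0.124669·exp(-0.02674) = 0.12138
  L_B = (1/(6.36·√(2π)))·exp(−(22.48−32.36)²/(2·6.36²)) = 0.062727·exp(-1.20662) = 0.0187683
Odds = (0.34/0.66) × (0.12138/0.0187683) = 0.515152 × 6.46729 ≈ 3.3316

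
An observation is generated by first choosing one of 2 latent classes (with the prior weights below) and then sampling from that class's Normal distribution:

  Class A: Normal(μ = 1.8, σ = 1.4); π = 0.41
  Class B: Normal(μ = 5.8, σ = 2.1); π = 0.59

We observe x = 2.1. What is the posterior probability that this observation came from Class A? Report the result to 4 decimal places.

0.8279

The responsibility of component k is w_k f_k(x) divided by Σ_j w_j f_j(x).
Normal densities:
  L_A = 0.278491
  L_B = 0.0402345
Multiply by the mixture weights:
  w_A·L_A = 0.41 × 0.278491 = 0.114181
  w_B·L_B = 0.59 × 0.0402345 = 0.0237384
Denominator: 0.114181 + 0.0237384 = 0.13792
So the posterior for Class A is 0.114181 / 0.13792 ≈ 0.8279.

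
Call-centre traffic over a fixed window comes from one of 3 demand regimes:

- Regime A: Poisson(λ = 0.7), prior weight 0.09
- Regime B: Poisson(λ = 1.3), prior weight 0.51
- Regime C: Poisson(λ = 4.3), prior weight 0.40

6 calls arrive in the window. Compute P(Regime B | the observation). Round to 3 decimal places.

By Bayes' theorem, P(k | x) = w_k f_k(x) / Σ_j w_j f_j(x).
Evaluate each component's likelihood at the observed value:
  p_A = 8.11427e-05
  p_B = 0.00182703
  p_C = 0.119127
Weight by the priors:
  w_A·p_A = 0.09 × 8.11427e-05 = 7.30285e-06
  w_B·p_B = 0.51 × 0.00182703 = 0.000931783
  w_C·p_C = 0.40 × 0.119127 = 0.047651
Sum: 7.30285e-06 + 0.000931783 + 0.047651 = 0.0485901
Responsibility of Regime B: 0.000931783 / 0.0485901 ≈ 0.019

0.019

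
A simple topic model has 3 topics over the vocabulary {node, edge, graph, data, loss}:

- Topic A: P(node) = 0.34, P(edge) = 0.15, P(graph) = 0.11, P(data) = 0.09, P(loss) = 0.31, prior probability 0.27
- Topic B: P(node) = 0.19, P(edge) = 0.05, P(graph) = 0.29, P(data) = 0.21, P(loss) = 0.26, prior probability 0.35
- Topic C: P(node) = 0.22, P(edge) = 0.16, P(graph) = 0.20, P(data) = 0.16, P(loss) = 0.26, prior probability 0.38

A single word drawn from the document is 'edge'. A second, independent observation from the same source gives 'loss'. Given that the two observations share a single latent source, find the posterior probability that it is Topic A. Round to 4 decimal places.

Posterior ∝ prior × likelihood, so P(k | x) ∝ π_k f_k(x); normalise over all components.
Since both observations come from the same component, the likelihood for component k is f_k(x₁)·f_k(x₂).
  p_A = [P(edge | comp) = 0.15] × [0.31] = 0.0465
  p_B = [P(edge | comp) = 0.05] × [0.26] = 0.013
  p_C = [P(edge | comp) = 0.16] × [0.26] = 0.0416
Unnormalised posteriors:
  π_A·p_A = 0.27 × 0.0465 = 0.012555
  π_B·p_B = 0.35 × 0.013 = 0.00455
  π_C·p_C = 0.38 × 0.0416 = 0.015808
Normaliser: 0.012555 + 0.00455 + 0.015808 = 0.032913
Responsibility of Topic A: 0.012555 / 0.032913 ≈ 0.3815

0.3815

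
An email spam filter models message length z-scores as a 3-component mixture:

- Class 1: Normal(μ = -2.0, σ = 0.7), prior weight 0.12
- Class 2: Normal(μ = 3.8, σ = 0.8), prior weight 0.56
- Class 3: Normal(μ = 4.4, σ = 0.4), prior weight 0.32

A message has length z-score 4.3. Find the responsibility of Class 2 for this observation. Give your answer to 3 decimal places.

0.426

The responsibility of component k is π_k f_k(x) divided by Σ_j π_j f_j(x).
Component likelihoods at x = 4.3:
  f_1 = 1.46854e-18
  f_2 = 0.410201
  f_3 = 0.96667
Prior × likelihood for each component:
  π_1·f_1 = 0.12 × 1.46854e-18 = 1.76225e-19
  π_2·f_2 = 0.56 × 0.410201 = 0.229713
  π_3·f_3 = 0.32 × 0.96667 = 0.309334
Evidence: 1.76225e-19 + 0.229713 + 0.309334 = 0.539047
P(Class 2 | data) ≈ 0.426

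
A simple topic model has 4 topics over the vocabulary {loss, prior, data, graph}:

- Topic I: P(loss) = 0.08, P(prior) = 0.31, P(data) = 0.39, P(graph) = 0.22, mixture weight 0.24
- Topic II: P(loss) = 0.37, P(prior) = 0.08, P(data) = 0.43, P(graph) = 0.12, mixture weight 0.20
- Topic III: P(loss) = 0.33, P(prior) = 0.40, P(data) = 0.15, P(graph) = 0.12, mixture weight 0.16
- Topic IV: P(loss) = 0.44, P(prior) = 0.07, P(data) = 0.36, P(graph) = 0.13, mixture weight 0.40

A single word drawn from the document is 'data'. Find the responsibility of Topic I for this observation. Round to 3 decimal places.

The responsibility of component k is π_k f_k(x) divided by Σ_j π_j f_j(x).
Categorical probabilities:
  L_I = 0.39
  L_II = 0.43
  L_III = 0.15
  L_IV = 0.36
Weight by the priors:
  π_I·L_I = 0.24 × 0.39 = 0.0936
  π_II·L_II = 0.20 × 0.43 = 0.086
  π_III·L_III = 0.16 × 0.15 = 0.024
  π_IV·L_IV = 0.40 × 0.36 = 0.144
Evidence: 0.0936 + 0.086 + 0.024 + 0.144 = 0.3476
P(Topic I | data) = 0.0936 / 0.3476 ≈ 0.269

0.269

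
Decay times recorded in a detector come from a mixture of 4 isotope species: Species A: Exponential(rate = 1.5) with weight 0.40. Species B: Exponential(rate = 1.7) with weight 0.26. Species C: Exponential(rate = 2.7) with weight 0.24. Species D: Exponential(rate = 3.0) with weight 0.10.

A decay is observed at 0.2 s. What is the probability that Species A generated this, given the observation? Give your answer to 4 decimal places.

0.3416

Posterior ∝ prior × likelihood, so P(k | x) ∝ w_k f_k(x); normalise over all components.
Component likelihoods at x = 0.2 s:
  f_A = 1.11123
  f_B = 1.21001
  f_C = 1.57342
  f_D = 1.64643
Unnormalised posteriors:
  w_A·f_A = 0.40 × 1.11123 = 0.444491
  w_B·f_B = 0.26 × 1.21001 = 0.314602
  w_C·f_C = 0.24 × 1.57342 = 0.377621
  w_D·f_D = 0.10 × 1.64643 = 0.164643
Sum: 0.444491 + 0.314602 + 0.377621 + 0.164643 = 1.30136
P(Species A | 0.2 s) = 0.444491 / 1.30136 ≈ 0.3416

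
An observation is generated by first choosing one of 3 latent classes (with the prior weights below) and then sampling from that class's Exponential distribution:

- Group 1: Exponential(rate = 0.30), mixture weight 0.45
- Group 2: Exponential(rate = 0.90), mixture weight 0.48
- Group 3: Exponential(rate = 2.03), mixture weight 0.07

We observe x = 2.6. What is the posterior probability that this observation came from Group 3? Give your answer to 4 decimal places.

Apply Bayes' rule: the posterior for each component is proportional to its prior times its likelihood at x.
Evaluate each component's likelihood at the observed value:
  L_1 = 0.30·e^(−0.30·2.6) = 0.30·e^(−0.7800) = 0.137522
  L_2 = 0.90·e^(−0.90·2.6) = 0.90·e^(−2.3400) = 0.0866949
  L_3 = 2.03·e^(−2.03·2.6) = 2.03·e^(−5.2780) = 0.0103583
Prior × likelihood for each component:
  w_1·L_1 = 0.45 × 0.137522 = 0.0618848
  w_2·L_2 = 0.48 × 0.0866949 = 0.0416135
  w_3·L_3 = 0.07 × 0.0103583 = 0.000725083
Marginal: 0.0618848 + 0.0416135 + 0.000725083 = 0.104223
P(Group 3 | data) ≈ 0.0070

0.0070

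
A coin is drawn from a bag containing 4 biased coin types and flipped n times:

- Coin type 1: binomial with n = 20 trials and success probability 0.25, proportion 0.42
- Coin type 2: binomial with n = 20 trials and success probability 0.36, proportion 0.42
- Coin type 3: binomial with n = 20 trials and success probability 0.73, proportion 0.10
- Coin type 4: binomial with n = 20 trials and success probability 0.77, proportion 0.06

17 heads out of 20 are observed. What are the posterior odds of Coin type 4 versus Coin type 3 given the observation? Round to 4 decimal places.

0.9185

The posterior odds equal the prior odds times the likelihood ratio: (π_i/π_j)·(f_i(x)/f_j(x)).
Evaluate each component's likelihood at the observed value:
  L_1 = C(20,17)·0.25^17·0.75^3 = 1140·5.82077e-11·0.421875 = 2.79942e-08
  L_2 = C(20,17)·0.36^17·0.64^3 = 1140·2.86512e-08·0.262144 = 8.56224e-06
  L_3 = C(20,17)·0.73^17·0.27^3 = 1140·0.00474776·0.019683 = 0.106533
  L_4 = C(20,17)·0.77^17·0.23^3 = 1140·0.0117582·0.012167 = 0.163091
Odds = (0.06/0.10) × (0.163091/0.106533) = 0.6 × 1.5309 ≈ 0.9185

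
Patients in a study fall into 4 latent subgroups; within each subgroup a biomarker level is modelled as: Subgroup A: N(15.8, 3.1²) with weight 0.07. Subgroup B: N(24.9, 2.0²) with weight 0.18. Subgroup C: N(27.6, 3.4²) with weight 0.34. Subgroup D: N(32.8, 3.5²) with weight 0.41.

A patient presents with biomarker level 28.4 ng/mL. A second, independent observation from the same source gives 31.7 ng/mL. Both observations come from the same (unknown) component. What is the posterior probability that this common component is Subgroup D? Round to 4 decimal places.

0.5106

Apply Bayes' rule: the posterior for each component is proportional to its prior times its likelihood at x.
Since both observations come from the same component, the likelihood for component k is f_k(x₁)·f_k(x₂).
  f_A = [(1/(3.1·√(2π)))·exp(−(28.4−15.8)²/(2·3.1²)) = 0.128691·exp(-8.26015) = 3.32823e-05] × [2.49495e-07] = 8.30376e-12
  f_B = [(1/(2.0·√(2π)))·exp(−(28.4−24.9)²/(2·2.0²)) = 0.199471·exp(-1.53125) = 0.0431387] × [0.00061611] = 2.65781e-05
  f_C = [(1/(3.4·√(2π)))·exp(−(28.4−27.6)²/(2·3.4²)) = 0.117336·exp(-0.02768) = 0.114132] × [0.0567108] = 0.00647255
  f_D = [(1/(3.5·√(2π)))·exp(−(28.4−32.8)²/(2·3.5²)) = 0.113984·exp(-0.79020) = 0.0517203] × [0.108491] = 0.00561118
Prior × likelihood for each component:
  w_A·f_A = 0.07 × 8.30376e-12 = 5.81263e-13
  w_B·f_B = 0.18 × 2.65781e-05 = 4.78407e-06
  w_C·f_C = 0.34 × 0.00647255 = 0.00220067
  w_D·f_D = 0.41 × 0.00561118 = 0.00230058
Normaliser: 5.81263e-13 + 4.78407e-06 + 0.00220067 + 0.00230058 = 0.00450603
Responsibility of Subgroup D: 0.00230058 / 0.00450603 ≈ 0.5106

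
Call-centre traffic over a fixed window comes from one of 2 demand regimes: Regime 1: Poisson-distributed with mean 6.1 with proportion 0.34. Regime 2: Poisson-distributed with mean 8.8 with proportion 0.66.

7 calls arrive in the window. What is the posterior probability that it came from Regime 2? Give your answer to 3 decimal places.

By Bayes' theorem, P(k | x) = P(Z=k) f_k(x) / Σ_j P(Z=j) f_j(x).
Evaluate each component's likelihood at the observed value:
  p_1 = e^(−6.1)·6.1^7/7! = 0.139856
  p_2 = e^(−8.8)·8.8^7/7! = 0.122224
Weight by the priors:
  P(Z=1)·p_1 = 0.34 × 0.139856 = 0.0475511
  P(Z=2)·p_2 = 0.66 × 0.122224 = 0.0806679
Sum: 0.0475511 + 0.0806679 = 0.128219
P(Regime 2 | x) ≈ 0.629

0.629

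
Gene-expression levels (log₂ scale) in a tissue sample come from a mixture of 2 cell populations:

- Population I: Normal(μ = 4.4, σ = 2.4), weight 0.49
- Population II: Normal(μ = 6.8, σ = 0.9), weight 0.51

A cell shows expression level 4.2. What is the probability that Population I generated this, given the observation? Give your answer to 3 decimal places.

0.959

Posterior ∝ prior × likelihood, so P(k | x) ∝ π_k f_k(x); normalise over all components.
Evaluate each component's likelihood at the observed value:
  L_I = (1/(2.4·√(2π)))·exp(−(4.2−4.4)²/(2·2.4²)) = 0.166226·exp(-0.00347) = 0.16565
  L_II = (1/(0.9·√(2π)))·exp(−(4.2−6.8)²/(2·0.9²)) = 0.443269·exp(-4.17284) = 0.00683009
Prior × likelihood for each component:
  π_I·L_I = 0.49 × 0.16565 = 0.0811684
  π_II·L_II = 0.51 × 0.00683009 = 0.00348335
Evidence: 0.0811684 + 0.00348335 = 0.0846517
P(Population I | 4.2) = 0.0811684 / 0.0846517 ≈ 0.959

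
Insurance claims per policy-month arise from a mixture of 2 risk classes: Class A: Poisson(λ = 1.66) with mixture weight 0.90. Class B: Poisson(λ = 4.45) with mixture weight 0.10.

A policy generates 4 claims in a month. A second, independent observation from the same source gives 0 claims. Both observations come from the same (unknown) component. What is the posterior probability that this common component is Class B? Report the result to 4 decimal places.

0.0212

Posterior ∝ prior × likelihood, so P(k | x) ∝ P(Z=k) f_k(x); normalise over all components.
Since both observations come from the same component, the likelihood for component k is f_k(x₁)·f_k(x₂).
  f_A = [e^(−1.66)·1.66^4/4! = 0.0601578] × [0.190139] = 0.0114384
  f_B = [e^(−4.45)·4.45^4/4! = 0.190818] × [0.0116786] = 0.00222848
Unnormalised posteriors:
  P(Z=A)·f_A = 0.90 × 0.0114384 = 0.0102945
  P(Z=B)·f_B = 0.10 × 0.00222848 = 0.000222848
Sum: 0.0102945 + 0.000222848 = 0.0105174
P(Class B | x₁,x₂) ≈ 0.0212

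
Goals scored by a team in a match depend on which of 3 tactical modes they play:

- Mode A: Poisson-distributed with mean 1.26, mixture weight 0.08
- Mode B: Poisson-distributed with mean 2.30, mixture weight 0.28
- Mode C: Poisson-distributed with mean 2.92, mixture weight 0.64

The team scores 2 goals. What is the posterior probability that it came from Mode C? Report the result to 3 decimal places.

0.615

P(component k | x) = P(Z=k)·f_k(x) / marginal(x), where marginal(x) = Σ_j P(Z=j)·f_j(x).
Component likelihoods at x = 2 goals:
  f_A = 0.225165
  f_B = 0.265185
  f_C = 0.22993
Unnormalised posteriors:
  P(Z=A)·f_A = 0.08 × 0.225165 = 0.0180132
  P(Z=B)·f_B = 0.28 × 0.265185 = 0.0742517
  P(Z=C)·f_C = 0.64 × 0.22993 = 0.147155
Evidence: 0.0180132 + 0.0742517 + 0.147155 = 0.23942
Responsibility of Mode C: 0.147155 / 0.23942 ≈ 0.615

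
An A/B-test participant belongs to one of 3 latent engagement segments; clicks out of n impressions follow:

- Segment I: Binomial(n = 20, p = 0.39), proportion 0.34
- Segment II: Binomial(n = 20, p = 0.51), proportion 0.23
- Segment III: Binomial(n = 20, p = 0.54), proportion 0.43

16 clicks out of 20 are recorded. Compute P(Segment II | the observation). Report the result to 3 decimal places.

Apply Bayes' rule: the posterior for each component is proportional to its prior times its likelihood at x.
Component likelihoods at x = 16 clicks out of 20:
  f_I = C(20,16)·0.39^16·0.61^4 = 4845·2.8644e-07·0.138458 = 0.000192153
  f_II = C(20,16)·0.51^16·0.49^4 = 4845·2.0947e-05·0.057648 = 0.00585061
  f_III = C(20,16)·0.54^16·0.46^4 = 4845·5.22757e-05·0.0447746 = 0.0113403
Multiply by the mixture weights:
  w_I·f_I = 0.34 × 0.000192153 = 6.5332e-05
  w_II·f_II = 0.23 × 0.00585061 = 0.00134564
  w_III·f_III = 0.43 × 0.0113403 = 0.00487634
Sum: 6.5332e-05 + 0.00134564 + 0.00487634 = 0.00628731
So the posterior for Segment II is 0.00134564 / 0.00628731 ≈ 0.214.

0.214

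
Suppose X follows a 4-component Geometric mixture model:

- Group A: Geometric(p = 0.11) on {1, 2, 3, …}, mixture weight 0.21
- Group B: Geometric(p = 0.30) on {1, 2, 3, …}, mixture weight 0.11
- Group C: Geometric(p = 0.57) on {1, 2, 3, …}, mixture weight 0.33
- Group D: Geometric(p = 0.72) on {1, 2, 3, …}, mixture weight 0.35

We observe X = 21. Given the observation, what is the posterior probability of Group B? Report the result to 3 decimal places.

P(component k | x) = π_k·f_k(x) / marginal(x), where marginal(x) = Σ_j π_j·f_j(x).
Evaluate each component's likelihood at the observed value:
  L_A = 0.11·(1−0.11)^20 = 0.11·0.09723 = 0.0106953
  L_B = 0.30·(1−0.30)^20 = 0.30·0.000797923 = 0.000239377
  L_C = 0.57·(1−0.57)^20 = 0.57·4.67056e-08 = 2.66222e-08
  L_D = 0.72·(1−0.72)^20 = 0.72·8.77325e-12 = 6.31674e-12
Prior × likelihood for each component:
  π_A·L_A = 0.21 × 0.0106953 = 0.00224601
  π_B·L_B = 0.11 × 0.000239377 = 2.63314e-05
  π_C·L_C = 0.33 × 2.66222e-08 = 8.78533e-09
  π_D·L_D = 0.35 × 6.31674e-12 = 2.21086e-12
Evidence: 0.00224601 + 2.63314e-05 + 8.78533e-09 + 2.21086e-12 = 0.00227235
P(Group B | x) ≈ 0.012

0.012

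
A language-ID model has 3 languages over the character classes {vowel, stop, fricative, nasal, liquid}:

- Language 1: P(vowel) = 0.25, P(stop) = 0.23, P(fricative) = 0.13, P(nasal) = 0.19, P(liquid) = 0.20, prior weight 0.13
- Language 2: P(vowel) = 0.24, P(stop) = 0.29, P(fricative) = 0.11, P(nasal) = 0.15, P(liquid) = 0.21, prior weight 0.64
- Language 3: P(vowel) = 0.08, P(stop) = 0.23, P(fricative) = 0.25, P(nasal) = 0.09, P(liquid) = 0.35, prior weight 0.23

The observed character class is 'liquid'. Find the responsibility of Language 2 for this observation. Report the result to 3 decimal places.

Apply Bayes' rule: the posterior for each component is proportional to its prior times its likelihood at x.
Component likelihoods at x = 'liquid':
  f_1 = 0.2
  f_2 = 0.21
  f_3 = 0.35
Prior × likelihood for each component:
  w_1·f_1 = 0.13 × 0.2 = 0.026
  w_2·f_2 = 0.64 × 0.21 = 0.1344
  w_3·f_3 = 0.23 × 0.35 = 0.0805
Denominator: 0.026 + 0.1344 + 0.0805 = 0.2409
So the posterior for Language 2 is 0.1344 / 0.2409 ≈ 0.558.

0.558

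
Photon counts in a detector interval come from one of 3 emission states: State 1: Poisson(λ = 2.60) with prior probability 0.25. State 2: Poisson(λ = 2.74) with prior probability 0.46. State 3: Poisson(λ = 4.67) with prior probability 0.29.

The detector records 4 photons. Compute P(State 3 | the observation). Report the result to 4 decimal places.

0.3388

P(component k | x) = P(Z=k)·f_k(x) / marginal(x), where marginal(x) = Σ_j P(Z=j)·f_j(x).
Component likelihoods at x = 4 photons:
  L_1 = 0.141422
  L_2 = 0.151644
  L_3 = 0.185738
Multiply by the mixture weights:
  P(Z=1)·L_1 = 0.25 × 0.141422 = 0.0353555
  P(Z=2)·L_2 = 0.46 × 0.151644 = 0.0697561
  P(Z=3)·L_3 = 0.29 × 0.185738 = 0.0538641
Normaliser: 0.0353555 + 0.0697561 + 0.0538641 = 0.158976
P(State 3 | data) ≈ 0.3388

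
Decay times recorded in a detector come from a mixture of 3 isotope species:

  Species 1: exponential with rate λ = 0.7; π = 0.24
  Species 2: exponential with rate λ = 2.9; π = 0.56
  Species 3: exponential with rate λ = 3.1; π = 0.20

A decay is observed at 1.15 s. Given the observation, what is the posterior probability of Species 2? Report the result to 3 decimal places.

0.384

P(component k | x) = w_k·f_k(x) / marginal(x), where marginal(x) = Σ_j w_j·f_j(x).
Evaluate each component's likelihood at the observed value:
  L_1 = 0.312962
  L_2 = 0.103282
  L_3 = 0.0877207
Weight by the priors:
  w_1·L_1 = 0.24 × 0.312962 = 0.0751108
  w_2·L_2 = 0.56 × 0.103282 = 0.0578381
  w_3·L_3 = 0.20 × 0.0877207 = 0.0175441
Denominator: 0.0751108 + 0.0578381 + 0.0175441 = 0.150493
P(Species 2 | x) ≈ 0.384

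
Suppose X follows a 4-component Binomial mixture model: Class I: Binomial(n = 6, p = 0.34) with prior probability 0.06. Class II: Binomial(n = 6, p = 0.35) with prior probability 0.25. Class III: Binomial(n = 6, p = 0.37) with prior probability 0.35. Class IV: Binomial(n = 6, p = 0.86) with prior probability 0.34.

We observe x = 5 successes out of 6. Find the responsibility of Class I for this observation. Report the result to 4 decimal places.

Apply Bayes' rule: the posterior for each component is proportional to its prior times its likelihood at x.
Evaluate each component's likelihood at the observed value:
  p_I = 0.0179924
  p_II = 0.0204835
  p_III = 0.026212
  p_IV = 0.395159
Prior × likelihood for each component:
  P(Z=I)·p_I = 0.06 × 0.0179924 = 0.00107955
  P(Z=II)·p_II = 0.25 × 0.0204835 = 0.00512088
  P(Z=III)·p_III = 0.35 × 0.026212 = 0.00917421
  P(Z=IV)·p_IV = 0.34 × 0.395159 = 0.134354
Normaliser: 0.00107955 + 0.00512088 + 0.00917421 + 0.134354 = 0.149729
P(Class I | the observation) = 0.00107955 / 0.149729 ≈ 0.0072

0.0072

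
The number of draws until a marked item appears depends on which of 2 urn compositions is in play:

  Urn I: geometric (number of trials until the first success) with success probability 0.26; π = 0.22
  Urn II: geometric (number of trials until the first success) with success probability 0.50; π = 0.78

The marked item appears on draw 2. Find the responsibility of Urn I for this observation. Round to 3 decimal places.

0.178

P(component k | x) = w_k·f_k(x) / marginal(x), where marginal(x) = Σ_j w_j·f_j(x).
Geometric probabilities:
  p_I = 0.26·(1−0.26)^1 = 0.26·0.74 = 0.1924
  p_II = 0.50·(1−0.50)^1 = 0.50·0.5 = 0.25
Unnormalised posteriors:
  w_I·p_I = 0.22 × 0.1924 = 0.042328
  w_II·p_II = 0.78 × 0.25 = 0.195
Evidence: 0.042328 + 0.195 = 0.237328
Responsibility of Urn I: 0.042328 / 0.237328 ≈ 0.178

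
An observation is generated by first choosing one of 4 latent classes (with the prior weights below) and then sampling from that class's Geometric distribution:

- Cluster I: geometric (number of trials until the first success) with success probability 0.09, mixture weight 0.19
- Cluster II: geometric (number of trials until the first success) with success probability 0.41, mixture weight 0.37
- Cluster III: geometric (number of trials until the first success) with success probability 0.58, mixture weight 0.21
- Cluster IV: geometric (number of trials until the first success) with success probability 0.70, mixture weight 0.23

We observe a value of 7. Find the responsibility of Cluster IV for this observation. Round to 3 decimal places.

0.007

P(component k | x) = P(Z=k)·f_k(x) / marginal(x), where marginal(x) = Σ_j P(Z=j)·f_j(x).
Geometric probabilities:
  L_I = 0.09·(1−0.09)^6 = 0.09·0.567869 = 0.0511082
  L_II = 0.41·(1−0.41)^6 = 0.41·0.0421805 = 0.017294
  L_III = 0.58·(1−0.58)^6 = 0.58·0.00548903 = 0.00318364
  L_IV = 0.70·(1−0.70)^6 = 0.70·0.000729 = 0.0005103
Multiply by the mixture weights:
  P(Z=I)·L_I = 0.19 × 0.0511082 = 0.00971056
  P(Z=II)·L_II = 0.37 × 0.017294 = 0.00639879
  P(Z=III)·L_III = 0.21 × 0.00318364 = 0.000668564
  P(Z=IV)·L_IV = 0.23 × 0.0005103 = 0.000117369
Denominator: 0.00971056 + 0.00639879 + 0.000668564 + 0.000117369 = 0.0168953
P(Cluster IV | x) ≈ 0.007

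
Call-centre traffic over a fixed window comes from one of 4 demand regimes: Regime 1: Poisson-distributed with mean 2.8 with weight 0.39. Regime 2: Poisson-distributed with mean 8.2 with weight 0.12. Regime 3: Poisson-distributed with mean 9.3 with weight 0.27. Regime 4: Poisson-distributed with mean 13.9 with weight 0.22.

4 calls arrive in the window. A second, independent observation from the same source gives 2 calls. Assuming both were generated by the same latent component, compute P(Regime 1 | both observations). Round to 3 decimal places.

0.994

By Bayes' theorem, P(k | x) = π_k f_k(x) / Σ_j π_j f_j(x).
Since both observations come from the same component, the likelihood for component k is f_k(x₁)·f_k(x₂).
  p_1 = [0.155739] × [0.238375] = 0.0371243
  p_2 = [0.0517404] × [0.00923385] = 0.000477763
  p_3 = [0.0284959] × [0.00395364] = 0.000112662
  p_4 = [0.0014294] × [8.87782e-05] = 1.269e-07
Prior × likelihood for each component:
  π_1·p_1 = 0.39 × 0.0371243 = 0.0144785
  π_2·p_2 = 0.12 × 0.000477763 = 5.73315e-05
  π_3·p_3 = 0.27 × 0.000112662 = 3.04189e-05
  π_4·p_4 = 0.22 × 1.269e-07 = 2.7918e-08
Denominator: 0.0144785 + 5.73315e-05 + 3.04189e-05 + 2.7918e-08 = 0.0145662
P(Regime 1 | x₁,x₂) = 0.0144785 / 0.0145662 ≈ 0.994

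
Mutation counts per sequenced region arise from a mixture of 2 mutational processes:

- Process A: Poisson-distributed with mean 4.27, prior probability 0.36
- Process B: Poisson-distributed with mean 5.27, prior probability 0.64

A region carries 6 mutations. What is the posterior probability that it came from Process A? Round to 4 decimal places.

0.3020

By Bayes' theorem, P(k | x) = w_k f_k(x) / Σ_j w_j f_j(x).
Component likelihoods at x = 6 mutations:
  p_A = e^(−4.27)·4.27^6/6! = 0.117706
  p_B = e^(−5.27)·5.27^6/6! = 0.153038
Unnormalised posteriors:
  w_A·p_A = 0.36 × 0.117706 = 0.042374
  w_B·p_B = 0.64 × 0.153038 = 0.0979443
Marginal: 0.042374 + 0.0979443 = 0.140318
P(Process A | data) = 0.042374 / 0.140318 ≈ 0.3020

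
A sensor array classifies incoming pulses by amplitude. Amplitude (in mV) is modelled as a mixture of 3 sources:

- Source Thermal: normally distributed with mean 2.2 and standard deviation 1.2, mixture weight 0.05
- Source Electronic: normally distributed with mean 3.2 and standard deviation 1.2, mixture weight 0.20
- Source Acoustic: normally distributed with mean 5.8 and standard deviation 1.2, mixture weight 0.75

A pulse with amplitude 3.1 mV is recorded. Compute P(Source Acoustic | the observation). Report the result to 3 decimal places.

Apply Bayes' rule: the posterior for each component is proportional to its prior times its likelihood at x.
Normal densities:
  L_Thermal = 0.250948
  L_Electronic = 0.3313
  L_Acoustic = 0.0264497
Multiply by the mixture weights:
  π_Thermal·L_Thermal = 0.05 × 0.250948 = 0.0125474
  π_Electronic·L_Electronic = 0.20 × 0.3313 = 0.0662599
  π_Acoustic·L_Acoustic = 0.75 × 0.0264497 = 0.0198373
Evidence: 0.0125474 + 0.0662599 + 0.0198373 = 0.0986446
Responsibility of Source Acoustic: 0.0198373 / 0.0986446 ≈ 0.201

0.201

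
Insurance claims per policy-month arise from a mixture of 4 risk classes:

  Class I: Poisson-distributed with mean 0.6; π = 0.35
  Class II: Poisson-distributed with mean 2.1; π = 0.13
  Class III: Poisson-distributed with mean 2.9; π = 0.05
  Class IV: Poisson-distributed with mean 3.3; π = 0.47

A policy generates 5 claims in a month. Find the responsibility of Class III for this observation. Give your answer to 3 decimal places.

0.070

The responsibility of component k is P(Z=k) f_k(x) divided by Σ_j P(Z=j) f_j(x).
Component likelihoods at x = 5 claims:
  L_I = e^(−0.6)·0.6^5/5! = 0.00035563
  L_II = e^(−2.1)·2.1^5/5! = 0.041677
  L_III = e^(−2.9)·2.9^5/5! = 0.0940491
  L_IV = e^(−3.3)·3.3^5/5! = 0.120286
Multiply by the mixture weights:
  P(Z=I)·L_I = 0.35 × 0.00035563 = 0.00012447
  P(Z=II)·L_II = 0.13 × 0.041677 = 0.00541801
  P(Z=III)·L_III = 0.05 × 0.0940491 = 0.00470246
  P(Z=IV)·L_IV = 0.47 × 0.120286 = 0.0565346
Marginal: 0.00012447 + 0.00541801 + 0.00470246 + 0.0565346 = 0.0667796
P(Class III | data) ≈ 0.070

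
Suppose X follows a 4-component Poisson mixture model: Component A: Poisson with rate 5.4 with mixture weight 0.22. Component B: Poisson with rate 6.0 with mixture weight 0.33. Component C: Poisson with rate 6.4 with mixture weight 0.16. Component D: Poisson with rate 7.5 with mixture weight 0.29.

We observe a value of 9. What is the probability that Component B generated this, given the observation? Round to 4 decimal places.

0.2847

The responsibility of component k is π_k f_k(x) divided by Σ_j π_j f_j(x).
Poisson probabilities:
  f_A = e^(−5.4)·5.4^9/9! = 0.0485949
  f_B = e^(−6.0)·6.0^9/9! = 0.0688385
  f_C = e^(−6.4)·6.4^9/9! = 0.0824844
  f_D = e^(−7.5)·7.5^9/9! = 0.11444
Unnormalised posteriors:
  π_A·f_A = 0.22 × 0.0485949 = 0.0106909
  π_B·f_B = 0.33 × 0.0688385 = 0.0227167
  π_C·f_C = 0.16 × 0.0824844 = 0.0131975
  π_D·f_D = 0.29 × 0.11444 = 0.0331877
Marginal: 0.0106909 + 0.0227167 + 0.0131975 + 0.0331877 = 0.0797928
Responsibility of Component B: 0.0227167 / 0.0797928 ≈ 0.2847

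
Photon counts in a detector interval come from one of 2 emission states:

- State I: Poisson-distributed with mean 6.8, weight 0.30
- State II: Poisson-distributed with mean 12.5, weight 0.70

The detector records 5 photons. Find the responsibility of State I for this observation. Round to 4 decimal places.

Apply Bayes' rule: the posterior for each component is proportional to its prior times its likelihood at x.
Component likelihoods at x = 5 photons:
  L_I = e^(−6.8)·6.8^5/5! = 0.134946
  L_II = e^(−12.5)·12.5^5/5! = 0.00947737
Multiply by the mixture weights:
  π_I·L_I = 0.30 × 0.134946 = 0.0404839
  π_II·L_II = 0.70 × 0.00947737 = 0.00663416
Sum: 0.0404839 + 0.00663416 = 0.047118
Responsibility of State I: 0.0404839 / 0.047118 ≈ 0.8592

0.8592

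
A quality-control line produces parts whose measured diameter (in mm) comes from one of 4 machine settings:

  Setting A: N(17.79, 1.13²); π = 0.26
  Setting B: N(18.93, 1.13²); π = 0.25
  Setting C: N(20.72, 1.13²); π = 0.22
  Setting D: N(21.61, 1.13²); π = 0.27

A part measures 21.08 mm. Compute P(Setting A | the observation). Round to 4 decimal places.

Apply Bayes' rule: the posterior for each component is proportional to its prior times its likelihood at x.
Normal densities:
  p_A = (1/(1.13·√(2π)))·exp(−(21.08−17.79)²/(2·1.13²)) = 0.353046·exp(-4.23843) = 0.00509454
  p_B = (1/(1.13·√(2π)))·exp(−(21.08−18.93)²/(2·1.13²)) = 0.353046·exp(-1.81005) = 0.0577747
  p_C = (1/(1.13·√(2π)))·exp(−(21.08−20.72)²/(2·1.13²)) = 0.353046·exp(-0.05075) = 0.335577
  p_D = (1/(1.13·√(2π)))·exp(−(21.08−21.61)²/(2·1.13²)) = 0.353046·exp(-0.10999) = 0.316273
Multiply by the mixture weights:
  π_A·p_A = 0.26 × 0.00509454 = 0.00132458
  π_B·p_B = 0.25 × 0.0577747 = 0.0144437
  π_C·p_C = 0.22 × 0.335577 = 0.0738269
  π_D·p_D = 0.27 × 0.316273 = 0.0853937
Evidence: 0.00132458 + 0.0144437 + 0.0738269 + 0.0853937 = 0.174989
P(Setting A | the observation) ≈ 0.0076

0.0076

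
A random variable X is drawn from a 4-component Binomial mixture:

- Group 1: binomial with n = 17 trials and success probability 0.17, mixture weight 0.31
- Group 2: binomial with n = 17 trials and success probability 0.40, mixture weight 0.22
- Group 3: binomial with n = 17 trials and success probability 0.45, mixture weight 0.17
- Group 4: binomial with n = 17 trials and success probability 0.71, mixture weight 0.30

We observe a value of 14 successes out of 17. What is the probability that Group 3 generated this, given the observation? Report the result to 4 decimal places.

The responsibility of component k is P(Z=k) f_k(x) divided by Σ_j P(Z=j) f_j(x).
Binomial probabilities:
  L_1 = C(17,14)·0.17^14·0.83^3 = 680·1.68378e-11·0.571787 = 6.54679e-09
  L_2 = C(17,14)·0.40^14·0.60^3 = 680·2.68435e-06·0.216 = 0.000394278
  L_3 = C(17,14)·0.45^14·0.55^3 = 680·1.39629e-05·0.166375 = 0.00157969
  L_4 = C(17,14)·0.71^14·0.29^3 = 680·0.00827212·0.024389 = 0.137189
Prior × likelihood for each component:
  P(Z=1)·L_1 = 0.31 × 6.54679e-09 = 2.0295e-09
  P(Z=2)·L_2 = 0.22 × 0.000394278 = 8.67412e-05
  P(Z=3)·L_3 = 0.17 × 0.00157969 = 0.000268547
  P(Z=4)·L_4 = 0.30 × 0.137189 = 0.0411567
Evidence: 2.0295e-09 + 8.67412e-05 + 0.000268547 + 0.0411567 = 0.041512
So the posterior for Group 3 is 0.000268547 / 0.041512 ≈ 0.0065.

0.0065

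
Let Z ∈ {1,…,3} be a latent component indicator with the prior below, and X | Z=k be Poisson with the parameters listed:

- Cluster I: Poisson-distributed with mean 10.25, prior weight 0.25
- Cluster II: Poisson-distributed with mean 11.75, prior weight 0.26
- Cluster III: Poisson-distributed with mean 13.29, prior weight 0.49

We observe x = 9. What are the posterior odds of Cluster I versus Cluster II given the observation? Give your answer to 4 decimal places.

1.2606

Only the two components matter; the odds are (w_i f_i(x)) / (w_j f_j(x)).
Poisson probabilities:
  L_I = e^(−10.25)·10.25^9/9! = 0.121684
  L_II = e^(−11.75)·11.75^9/9! = 0.0928149
  L_III = e^(−13.29)·13.29^9/9! = 0.0602821
Odds = (0.25/0.26) × (0.121684/0.0928149) = 0.961538 × 1.31104 ≈ 1.2606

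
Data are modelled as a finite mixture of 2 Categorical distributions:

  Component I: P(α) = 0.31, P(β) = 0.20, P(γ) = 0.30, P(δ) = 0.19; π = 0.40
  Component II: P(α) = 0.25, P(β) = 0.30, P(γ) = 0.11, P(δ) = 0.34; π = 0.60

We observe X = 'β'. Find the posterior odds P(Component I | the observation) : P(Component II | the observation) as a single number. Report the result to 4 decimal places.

0.4444

Only the two components matter; the odds are (π_i f_i(x)) / (π_j f_j(x)).
Component likelihoods at x = 'β':
  p_I = 0.2
  p_II = 0.3
0.08 / 0.18 ≈ 0.4444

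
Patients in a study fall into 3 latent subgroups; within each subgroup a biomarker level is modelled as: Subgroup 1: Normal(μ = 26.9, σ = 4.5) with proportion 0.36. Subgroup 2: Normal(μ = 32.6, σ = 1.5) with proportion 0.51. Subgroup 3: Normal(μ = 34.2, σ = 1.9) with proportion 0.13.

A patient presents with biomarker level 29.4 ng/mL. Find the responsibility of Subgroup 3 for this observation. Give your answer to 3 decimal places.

0.026

By Bayes' theorem, P(k | x) = π_k f_k(x) / Σ_j π_j f_j(x).
Component likelihoods at x = 29.4 ng/mL:
  L_1 = (1/(4.5·√(2π)))·exp(−(29.4−26.9)²/(2·4.5²)) = 0.088654·exp(-0.15432) = 0.0759761
  L_2 = (1/(1.5·√(2π)))·exp(−(29.4−32.6)²/(2·1.5²)) = 0.265962·exp(-2.27556) = 0.0273248
  L_3 = (1/(1.9·√(2π)))·exp(−(29.4−34.2)²/(2·1.9²)) = 0.209970·exp(-3.19114) = 0.00863503
Multiply by the mixture weights:
  π_1·L_1 = 0.36 × 0.0759761 = 0.0273514
  π_2·L_2 = 0.51 × 0.0273248 = 0.0139357
  π_3·L_3 = 0.13 × 0.00863503 = 0.00112255
Sum: 0.0273514 + 0.0139357 + 0.00112255 = 0.0424096
P(Subgroup 3 | data) = 0.00112255 / 0.0424096 ≈ 0.026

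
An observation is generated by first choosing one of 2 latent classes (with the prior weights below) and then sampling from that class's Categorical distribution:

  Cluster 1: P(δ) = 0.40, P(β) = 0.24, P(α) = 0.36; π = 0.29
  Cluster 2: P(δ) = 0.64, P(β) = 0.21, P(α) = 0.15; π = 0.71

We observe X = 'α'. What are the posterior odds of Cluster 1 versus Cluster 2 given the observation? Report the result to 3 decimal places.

Only the two components matter; the odds are (π_i f_i(x)) / (π_j f_j(x)).
Evaluate each component's likelihood at the observed value:
  L_1 = 0.36
  L_2 = 0.15
Odds = (0.29/0.71) × (0.36/0.15) = 0.408451 × 2.4 ≈ 0.980

0.980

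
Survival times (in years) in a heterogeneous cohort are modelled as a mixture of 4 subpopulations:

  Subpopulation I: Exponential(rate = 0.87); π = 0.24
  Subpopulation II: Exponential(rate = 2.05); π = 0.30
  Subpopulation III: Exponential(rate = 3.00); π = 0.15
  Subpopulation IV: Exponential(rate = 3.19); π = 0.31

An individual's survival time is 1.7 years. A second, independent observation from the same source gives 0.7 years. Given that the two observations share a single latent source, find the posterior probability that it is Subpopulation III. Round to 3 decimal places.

P(component k | x) = w_k·f_k(x) / marginal(x), where marginal(x) = Σ_j w_j·f_j(x).
Since both observations come from the same component, the likelihood for component k is f_k(x₁)·f_k(x₂).
  f_I = [0.198243] × [0.473188] = 0.0938062
  f_II = [0.0628402] × [0.488136] = 0.0306746
  f_III = [0.0182902] × [0.367369] = 0.00671927
  f_IV = [0.0140803] × [0.341988] = 0.00481529
Weight by the priors:
  w_I·f_I = 0.24 × 0.0938062 = 0.0225135
  w_II·f_II = 0.30 × 0.0306746 = 0.00920238
  w_III·f_III = 0.15 × 0.00671927 = 0.00100789
  w_IV·f_IV = 0.31 × 0.00481529 = 0.00149274
Denominator: 0.0225135 + 0.00920238 + 0.00100789 + 0.00149274 = 0.0342165
Responsibility of Subpopulation III: 0.00100789 / 0.0342165 ≈ 0.029

0.029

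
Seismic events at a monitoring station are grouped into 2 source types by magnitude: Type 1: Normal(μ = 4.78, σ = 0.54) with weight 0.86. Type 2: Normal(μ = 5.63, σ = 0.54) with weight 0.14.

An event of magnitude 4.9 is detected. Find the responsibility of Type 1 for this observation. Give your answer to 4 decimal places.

By Bayes' theorem, P(k | x) = π_k f_k(x) / Σ_j π_j f_j(x).
Normal densities:
  L_1 = (1/(0.54·√(2π)))·exp(−(4.9−4.78)²/(2·0.54²)) = 0.738782·exp(-0.02469) = 0.720764
  L_2 = (1/(0.54·√(2π)))·exp(−(4.9−5.63)²/(2·0.54²)) = 0.738782·exp(-0.91375) = 0.296264
Weight by the priors:
  π_1·L_1 = 0.86 × 0.720764 = 0.619857
  π_2·L_2 = 0.14 × 0.296264 = 0.041477
Denominator: 0.619857 + 0.041477 = 0.661334
P(Type 1 | the observation) = 0.619857 / 0.661334 ≈ 0.9373

0.9373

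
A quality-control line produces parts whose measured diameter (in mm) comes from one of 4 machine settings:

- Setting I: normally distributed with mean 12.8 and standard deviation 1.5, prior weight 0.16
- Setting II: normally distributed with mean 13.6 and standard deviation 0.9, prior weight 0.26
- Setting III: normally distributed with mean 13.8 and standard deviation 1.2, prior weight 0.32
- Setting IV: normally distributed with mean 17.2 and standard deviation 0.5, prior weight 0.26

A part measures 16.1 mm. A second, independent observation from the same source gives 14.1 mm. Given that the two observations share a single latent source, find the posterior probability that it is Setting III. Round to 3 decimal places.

0.772

Posterior ∝ prior × likelihood, so P(k | x) ∝ w_k f_k(x); normalise over all components.
Since both observations come from the same component, the likelihood for component k is f_k(x₁)·f_k(x₂).
  L_I = [(1/(1.5·√(2π)))·exp(−(16.1−12.8)²/(2·1.5²)) = 0.265962·exp(-2.42000) = 0.0236497] × [0.182691] = 0.00432059
  L_II = [(1/(0.9·√(2π)))·exp(−(16.1−13.6)²/(2·0.9²)) = 0.443269·exp(-3.85802) = 0.00935726] × [0.37988] = 0.00355464
  L_III = [(1/(1.2·√(2π)))·exp(−(16.1−13.8)²/(2·1.2²)) = 0.332452·exp(-1.83681) = 0.0529681] × [0.322223] = 0.0170676
  L_IV = [(1/(0.5·√(2π)))·exp(−(16.1−17.2)²/(2·0.5²)) = 0.797885·exp(-2.42000) = 0.0709492] × [3.58757e-09] = 2.54535e-10
Unnormalised posteriors:
  w_I·L_I = 0.16 × 0.00432059 = 0.000691295
  w_II·L_II = 0.26 × 0.00355464 = 0.000924206
  w_III·L_III = 0.32 × 0.0170676 = 0.00546162
  w_IV·L_IV = 0.26 × 2.54535e-10 = 6.61791e-11
Marginal: 0.000691295 + 0.000924206 + 0.00546162 + 6.61791e-11 = 0.00707712
Responsibility of Setting III: 0.00546162 / 0.00707712 ≈ 0.772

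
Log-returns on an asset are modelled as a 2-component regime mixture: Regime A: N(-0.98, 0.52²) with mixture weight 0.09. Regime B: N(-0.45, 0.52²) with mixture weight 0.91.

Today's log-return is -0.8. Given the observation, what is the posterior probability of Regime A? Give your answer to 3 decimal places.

Apply Bayes' rule: the posterior for each component is proportional to its prior times its likelihood at x.
Normal densities:
  p_A = (1/(0.52·√(2π)))·exp(−(-0.8−-0.98)²/(2·0.52²)) = 0.767197·exp(-0.05991) = 0.722583
  p_B = (1/(0.52·√(2π)))·exp(−(-0.8−-0.45)²/(2·0.52²)) = 0.767197·exp(-0.22652) = 0.611691
Weight by the priors:
  P(Z=A)·p_A = 0.09 × 0.722583 = 0.0650324
  P(Z=B)·p_B = 0.91 × 0.611691 = 0.556639
Denominator: 0.0650324 + 0.556639 = 0.621671
P(Regime A | data) ≈ 0.105

0.105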